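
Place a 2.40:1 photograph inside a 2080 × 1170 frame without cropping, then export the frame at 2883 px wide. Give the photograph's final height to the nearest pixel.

1201 px

Fitted into 2080×1170, the photograph spans the width; its height is 2080 / 2.400 ≈ 866.67 px.
Scaling 2080 → 2883 is ×1.3861, so the height becomes 866.67 × 1.3861 ≈ 1201.25 px.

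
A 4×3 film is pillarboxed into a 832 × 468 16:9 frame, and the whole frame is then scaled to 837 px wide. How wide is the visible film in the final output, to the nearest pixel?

628 px

Fitted into 832×468, the film spans the height; its width is 468 × 4/3 ≈ 624.00 px.
The frame scales by 837/832 = 1.0060; 624.00 × 1.0060 ≈ 627.75 px.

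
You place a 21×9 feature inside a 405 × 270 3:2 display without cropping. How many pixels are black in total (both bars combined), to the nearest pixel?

21×9 (2.333) > 3:2 (1.500), so the feature fills the width.
The feature is 405 × 9/21 ≈ 173.5714 px tall.
Black = 270 − 173.5714 = 96.4286 px.
Across the 405-px span: 96.4286 × 405 ≈ 39054 px.

39054 pixels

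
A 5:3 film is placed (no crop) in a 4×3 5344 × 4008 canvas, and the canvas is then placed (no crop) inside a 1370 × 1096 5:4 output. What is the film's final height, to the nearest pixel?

5:3 in 5344×4008: fills the width, so the film is 5344.00 × 3206.40.
Second fit — the 4×3 canvas into 1370×1096 spans the width: 1370.00 × 1027.50 (×0.2564 from 5344×4008).
Applying the same ×0.2564: 3206.40 → 822.00.

822 px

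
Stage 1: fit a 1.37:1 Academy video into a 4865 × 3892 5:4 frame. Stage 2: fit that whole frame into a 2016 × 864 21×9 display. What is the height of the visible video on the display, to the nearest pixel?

788 px

Inside the 4865×3892 canvas the video is width-limited at 4865.00 × 3551.09.
5:4 in 2016×864: fills the height, so the intermediate becomes 1080.00 × 864.00 — a scale of ×0.2220.
Applying the same ×0.2220: 3551.09 → 788.32.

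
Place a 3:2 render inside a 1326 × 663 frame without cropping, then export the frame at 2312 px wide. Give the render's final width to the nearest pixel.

Fitted into 1326×663, the render spans the height; its width is 663 × 3/2 ≈ 994.50 px.
The frame scales by 2312/1326 = 1.7436; 994.50 × 1.7436 ≈ 1734.00 px.

1734 px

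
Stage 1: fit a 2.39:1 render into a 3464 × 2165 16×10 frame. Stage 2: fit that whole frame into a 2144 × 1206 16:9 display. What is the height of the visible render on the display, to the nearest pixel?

807 px

2.39:1 in 3464×2165: fills the width, so the render is 3464.00 × 1449.37.
Second fit — the 16×10 canvas into 2144×1206 spans the height: 1929.60 × 1206.00 (×0.5570 from 3464×2165).
So the render's height is 1449.37 × 0.5570 ≈ 807.36.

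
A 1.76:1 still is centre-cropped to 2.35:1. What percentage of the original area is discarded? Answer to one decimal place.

2.35:1 is wider than 1.76:1, so the crop keeps the full width and trims the height.
(1.760)/(2.350) ≈ 0.749 of the area survives, leaving 25.11% discarded.

25.1%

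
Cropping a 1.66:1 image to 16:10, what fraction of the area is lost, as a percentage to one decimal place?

3.6%

The height stays; only width is cut (since 16:10 is narrower than 1.66:1).
(1.600)/(1.660) ≈ 0.964 of the area survives, leaving 3.61% discarded.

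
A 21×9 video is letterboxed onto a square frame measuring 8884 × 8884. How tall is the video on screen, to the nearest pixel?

3807 px

21×9 is wider than square, so it spans the full width.
Content height = 8884 × 9/21 ≈ 3807.43 px.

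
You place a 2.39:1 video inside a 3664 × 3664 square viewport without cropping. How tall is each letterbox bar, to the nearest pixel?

2.39:1 (2.390) > square (1.000), so the video fills the width.
That makes the image 1533.05 px tall (3664 / 2.390).
Black = 3664 − 1533.05 = 2130.95 px, or 1065.47 per bar.

1065 px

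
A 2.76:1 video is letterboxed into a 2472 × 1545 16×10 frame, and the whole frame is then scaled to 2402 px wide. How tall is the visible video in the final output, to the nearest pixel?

Fitted into 2472×1545, the video spans the width; its height is 2472 / 2.760 ≈ 895.65 px.
Resizing to 2402 px wide multiplies everything by 0.9717: 895.65 → 870.29 px.

870 px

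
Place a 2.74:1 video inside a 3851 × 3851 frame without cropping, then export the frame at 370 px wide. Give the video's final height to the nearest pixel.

135 px

In the 3851×3851 frame the video fills the width: height = 3851 / 2.740 ≈ 1405.47 px.
Scaling 3851 → 370 is ×0.0961, so the height becomes 1405.47 × 0.0961 ≈ 135.04 px.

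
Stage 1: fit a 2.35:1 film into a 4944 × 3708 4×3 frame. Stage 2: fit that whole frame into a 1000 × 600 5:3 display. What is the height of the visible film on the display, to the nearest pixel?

340 px

First fit — 2.35:1 into 4944×3708 spans the width: 4944.00 × 2103.83.
Second fit — the 4×3 canvas into 1000×600 spans the height: 800.00 × 600.00 (×0.1618 from 4944×3708).
Applying the same ×0.1618: 2103.83 → 340.43.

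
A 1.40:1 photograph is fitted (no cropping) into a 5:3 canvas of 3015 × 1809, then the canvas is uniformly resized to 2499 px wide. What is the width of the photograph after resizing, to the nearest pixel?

2099 px

Fitted into 3015×1809, the photograph spans the height; its width is 1809 × 1.400 ≈ 2532.60 px.
Scaling 3015 → 2499 is ×0.8289, so the width becomes 2532.60 × 0.8289 ≈ 2099.16 px.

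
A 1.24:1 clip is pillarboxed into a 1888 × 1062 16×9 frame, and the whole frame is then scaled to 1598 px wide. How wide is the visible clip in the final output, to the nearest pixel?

1115 px

In the 1888×1062 frame the clip fills the height: width = 1062 × 1.240 ≈ 1316.88 px.
Scaling 1888 → 1598 is ×0.8464, so the width becomes 1316.88 × 0.8464 ≈ 1114.61 px.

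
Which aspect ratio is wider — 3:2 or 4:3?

3:2 = 1.5 and 4:3 = 1.333; 1.5 > 1.333.

3:2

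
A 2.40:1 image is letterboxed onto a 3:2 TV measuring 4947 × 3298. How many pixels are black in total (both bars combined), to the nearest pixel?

6118202 pixels

2.40:1 is wider than 3:2, so it spans the full width.
Content height = 4947 / 2.400 ≈ 2061.2500 px.
3298 − 2061.2500 = 1236.7500 px of bars.
That's 1236.7500 × 4947 ≈ 6118202 black pixels.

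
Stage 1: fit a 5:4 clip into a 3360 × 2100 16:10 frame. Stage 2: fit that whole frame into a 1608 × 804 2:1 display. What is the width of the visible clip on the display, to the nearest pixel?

Inside the 3360×2100 canvas the clip is height-limited at 2625.00 × 2100.00.
Second fit — the 16:10 canvas into 1608×804 spans the height: 1286.40 × 804.00 (×0.3829 from 3360×2100).
So the clip's width is 2625.00 × 0.3829 ≈ 1005.00.

1005 px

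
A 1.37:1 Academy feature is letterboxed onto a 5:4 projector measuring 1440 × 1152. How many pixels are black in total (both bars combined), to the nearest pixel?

145303 pixels

1.37:1 Academy is wider than 5:4, so it spans the full width.
Content height = 1440 / 1.370 ≈ 1051.0949 px.
Leftover height: 1152 − 1051.0949 = 100.9051 px.
That's 100.9051 × 1440 ≈ 145303 black pixels.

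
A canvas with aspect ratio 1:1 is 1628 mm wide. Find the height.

At 1:1, 1628 × 1/1 ≈ 1628.

1628 mm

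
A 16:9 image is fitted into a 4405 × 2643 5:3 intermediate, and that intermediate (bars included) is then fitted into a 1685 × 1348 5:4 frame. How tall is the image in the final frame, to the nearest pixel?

Inside the 4405×2643 canvas the image is width-limited at 4405.00 × 2477.81.
5:3 in 1685×1348: fills the width, so the intermediate becomes 1685.00 × 1011.00 — a scale of ×0.3825.
So the image's height is 2477.81 × 0.3825 ≈ 947.81.

948 px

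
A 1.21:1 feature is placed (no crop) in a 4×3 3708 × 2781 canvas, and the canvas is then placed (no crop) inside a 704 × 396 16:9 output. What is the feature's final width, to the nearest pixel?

479 px

Inside the 3708×2781 canvas the feature is height-limited at 3365.01 × 2781.00.
4×3 in 704×396: fills the height, so the intermediate becomes 528.00 × 396.00 — a scale of ×0.1424.
So the feature's width is 3365.01 × 0.1424 ≈ 479.16.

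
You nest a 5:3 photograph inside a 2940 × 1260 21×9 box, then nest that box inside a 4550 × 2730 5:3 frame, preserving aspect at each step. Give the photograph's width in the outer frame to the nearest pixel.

3250 px

Inside the 2940×1260 canvas the photograph is height-limited at 2100.00 × 1260.00.
The 21×9 canvas is width-limited in 4550×2730, giving 4550.00 × 1950.00; scale factor 1.5476.
Applying the same ×1.5476: 2100.00 → 3250.00.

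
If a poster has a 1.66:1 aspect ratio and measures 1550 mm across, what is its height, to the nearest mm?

934 mm

Height = 1550 / 1.660 = 933.73.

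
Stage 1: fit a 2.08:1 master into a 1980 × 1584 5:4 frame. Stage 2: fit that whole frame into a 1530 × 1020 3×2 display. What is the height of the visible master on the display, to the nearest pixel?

2.08:1 in 1980×1584: fills the width, so the master is 1980.00 × 951.92.
Second fit — the 5:4 canvas into 1530×1020 spans the height: 1275.00 × 1020.00 (×0.6439 from 1980×1584).
Applying the same ×0.6439: 951.92 → 612.98.

613 px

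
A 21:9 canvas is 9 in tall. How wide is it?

Width = 9 × 21/9 = 21.

21 in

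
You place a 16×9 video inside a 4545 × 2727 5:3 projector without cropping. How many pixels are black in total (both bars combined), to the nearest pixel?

16×9 is wider than 5:3, so it spans the full width.
The video is 4545 × 9/16 ≈ 2556.5625 px tall.
Leftover height: 2727 − 2556.5625 = 170.4375 px.
Across the 4545-px span: 170.4375 × 4545 ≈ 774638 px.

774638 pixels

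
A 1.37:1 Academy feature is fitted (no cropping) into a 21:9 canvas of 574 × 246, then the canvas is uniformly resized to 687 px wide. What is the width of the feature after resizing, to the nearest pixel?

Fitted into 574×246, the feature spans the height; its width is 246 × 1.370 ≈ 337.02 px.
The frame scales by 687/574 = 1.1969; 337.02 × 1.1969 ≈ 403.37 px.

403 px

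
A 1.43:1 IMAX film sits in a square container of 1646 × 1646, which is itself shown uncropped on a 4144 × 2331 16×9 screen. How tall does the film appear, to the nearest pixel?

First fit — 1.43:1 IMAX into 1646×1646 spans the width: 1646.00 × 1151.05.
Second fit — the square canvas into 4144×2331 spans the height: 2331.00 × 2331.00 (×1.4162 from 1646×1646).
Applying the same ×1.4162: 1151.05 → 1630.07.

1630 px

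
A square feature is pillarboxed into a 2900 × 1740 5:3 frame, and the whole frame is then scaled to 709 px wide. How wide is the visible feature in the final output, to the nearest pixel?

In the 2900×1740 frame the feature fills the height: width = 1740 × 1/1 ≈ 1740.00 px.
Resizing to 709 px wide multiplies everything by 0.2445: 1740.00 → 425.40 px.

425 px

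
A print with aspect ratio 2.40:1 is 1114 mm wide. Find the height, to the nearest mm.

464 mm

1114 / 2.400 = 464.17.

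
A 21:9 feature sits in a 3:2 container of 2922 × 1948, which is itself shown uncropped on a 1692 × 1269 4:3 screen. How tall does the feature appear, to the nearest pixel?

725 px

First fit — 21:9 into 2922×1948 spans the width: 2922.00 × 1252.29.
3:2 in 1692×1269: fills the width, so the intermediate becomes 1692.00 × 1128.00 — a scale of ×0.5791.
Applying the same ×0.5791: 1252.29 → 725.14.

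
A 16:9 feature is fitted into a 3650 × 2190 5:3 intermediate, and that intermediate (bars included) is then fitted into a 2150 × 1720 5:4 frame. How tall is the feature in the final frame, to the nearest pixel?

First fit — 16:9 into 3650×2190 spans the width: 3650.00 × 2053.12.
The 5:3 canvas is width-limited in 2150×1720, giving 2150.00 × 1290.00; scale factor 0.5890.
The feature scales with it: height 2053.12 × 0.5890 ≈ 1209.38.

1209 px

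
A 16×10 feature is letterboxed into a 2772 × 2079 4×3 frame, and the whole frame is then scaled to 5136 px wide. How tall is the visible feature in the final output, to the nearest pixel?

3210 px

At 2772×2079 the feature is width-limited, so height = 2772 × 10/16 ≈ 1732.50 px.
Scaling 2772 → 5136 is ×1.8528, so the height becomes 1732.50 × 1.8528 ≈ 3210.00 px.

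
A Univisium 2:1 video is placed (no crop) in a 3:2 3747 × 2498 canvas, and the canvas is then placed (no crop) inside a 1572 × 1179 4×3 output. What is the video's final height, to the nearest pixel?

First fit — Univisium 2:1 into 3747×2498 spans the width: 3747.00 × 1873.50.
3:2 in 1572×1179: fills the width, so the intermediate becomes 1572.00 × 1048.00 — a scale of ×0.4195.
Applying the same ×0.4195: 1873.50 → 786.00.

786 px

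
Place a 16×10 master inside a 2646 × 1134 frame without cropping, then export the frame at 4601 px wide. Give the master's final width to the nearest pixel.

3155 px

At 2646×1134 the master is height-limited, so width = 1134 × 16/10 ≈ 1814.40 px.
Resizing to 4601 px wide multiplies everything by 1.7389: 1814.40 → 3154.97 px.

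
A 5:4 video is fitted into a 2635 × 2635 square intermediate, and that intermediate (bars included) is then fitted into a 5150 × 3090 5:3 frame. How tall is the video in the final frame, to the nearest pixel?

2472 px

First fit — 5:4 into 2635×2635 spans the width: 2635.00 × 2108.00.
square in 5150×3090: fills the height, so the intermediate becomes 3090.00 × 3090.00 — a scale of ×1.1727.
The video scales with it: height 2108.00 × 1.1727 ≈ 2472.00.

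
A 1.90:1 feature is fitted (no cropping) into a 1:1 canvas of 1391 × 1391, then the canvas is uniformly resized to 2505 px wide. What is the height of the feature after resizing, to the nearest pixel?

In the 1391×1391 frame the feature fills the width: height = 1391 / 1.900 ≈ 732.11 px.
Scaling 1391 → 2505 is ×1.8009, so the height becomes 732.11 × 1.8009 ≈ 1318.42 px.

1318 px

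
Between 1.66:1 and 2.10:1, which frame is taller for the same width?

1.66:1

1.66 and 2.1; 2.1 > 1.66. The smaller width-to-height ratio is the taller frame.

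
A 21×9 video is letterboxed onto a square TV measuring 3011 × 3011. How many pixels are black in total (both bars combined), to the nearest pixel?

21×9 is wider than square, so it spans the full width.
The video is 3011 × 9/21 ≈ 1290.4286 px tall.
Leftover height: 3011 − 1290.4286 = 1720.5714 px.
Bar area = 1720.5714 × 3011 ≈ 5180641 px.

5180641 pixels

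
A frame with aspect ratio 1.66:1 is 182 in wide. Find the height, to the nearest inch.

At 1.66:1, 182 / 1.660 ≈ 109.64.

110 in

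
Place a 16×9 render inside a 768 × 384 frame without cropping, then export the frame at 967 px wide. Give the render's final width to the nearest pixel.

860 px

Fitted into 768×384, the render spans the height; its width is 384 × 16/9 ≈ 682.67 px.
Scaling 768 → 967 is ×1.2591, so the width becomes 682.67 × 1.2591 ≈ 859.56 px.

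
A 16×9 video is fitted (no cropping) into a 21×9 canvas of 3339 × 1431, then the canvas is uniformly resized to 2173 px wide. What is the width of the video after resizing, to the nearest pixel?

1656 px

In the 3339×1431 frame the video fills the height: width = 1431 × 16/9 ≈ 2544.00 px.
Resizing to 2173 px wide multiplies everything by 0.6508: 2544.00 → 1655.62 px.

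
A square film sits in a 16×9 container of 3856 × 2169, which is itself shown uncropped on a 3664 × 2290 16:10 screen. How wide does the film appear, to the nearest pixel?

2061 px

square in 3856×2169: fills the height, so the film is 2169.00 × 2169.00.
16×9 in 3664×2290: fills the width, so the intermediate becomes 3664.00 × 2061.00 — a scale of ×0.9502.
So the film's width is 2169.00 × 0.9502 ≈ 2061.00.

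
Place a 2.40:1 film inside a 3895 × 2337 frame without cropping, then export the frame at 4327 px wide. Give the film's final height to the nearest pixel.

At 3895×2337 the film is width-limited, so height = 3895 / 2.400 ≈ 1622.92 px.
Resizing to 4327 px wide multiplies everything by 1.1109: 1622.92 → 1802.92 px.

1803 px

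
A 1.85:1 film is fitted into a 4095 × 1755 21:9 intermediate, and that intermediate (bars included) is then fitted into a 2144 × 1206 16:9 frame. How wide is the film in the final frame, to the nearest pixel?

1700 px

Inside the 4095×1755 canvas the film is height-limited at 3246.75 × 1755.00.
Second fit — the 21:9 canvas into 2144×1206 spans the width: 2144.00 × 918.86 (×0.5236 from 4095×1755).
So the film's width is 3246.75 × 0.5236 ≈ 1699.89.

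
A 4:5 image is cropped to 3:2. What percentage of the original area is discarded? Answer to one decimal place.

3:2 is wider than 4:5, so the crop keeps the full width and trims the height.
(0.800)/(1.500) ≈ 0.533 of the area survives, leaving 46.67% discarded.

46.7%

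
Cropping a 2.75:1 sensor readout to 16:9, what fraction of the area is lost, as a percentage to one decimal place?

Going from 2.75:1 to 16:9 means cutting width while keeping height.
Area ratio = (1.778)/(2.750) = 64.65%; the remaining 35.35% is cropped out.

35.4%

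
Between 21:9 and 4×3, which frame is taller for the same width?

21:9 = 2.333 and 4×3 = 1.333; 2.333 > 1.333. The smaller width-to-height ratio is the taller frame.

4×3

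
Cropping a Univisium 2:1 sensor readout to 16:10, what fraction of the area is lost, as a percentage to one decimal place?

20.0%

Going from Univisium 2:1 to 16:10 means cutting width while keeping height.
Area ratio = (1.600)/(2.000) = 80.00%; the remaining 20.00% is cropped out.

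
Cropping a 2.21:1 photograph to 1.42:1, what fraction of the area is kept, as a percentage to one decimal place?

1.42:1 is narrower than 2.21:1, so the crop keeps the full height and trims the width.
Area ratio = (1.420)/(2.210) = 64.25% retained.

64.3%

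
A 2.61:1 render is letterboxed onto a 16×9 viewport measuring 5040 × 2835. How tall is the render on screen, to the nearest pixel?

1931 px

2.61:1 (2.610) > 16×9 (1.778), so the render fills the width.
Content height = 5040 / 2.610 ≈ 1931.03 px.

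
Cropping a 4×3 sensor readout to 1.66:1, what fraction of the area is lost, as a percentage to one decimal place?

1.66:1 is wider than 4×3, so the crop keeps the full width and trims the height.
Area ratio = (1.333)/(1.660) = 80.32%; the remaining 19.68% is cropped out.

19.7%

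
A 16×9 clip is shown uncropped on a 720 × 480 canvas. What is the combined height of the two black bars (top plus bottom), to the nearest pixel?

75 px

Since 1.778 > 1.500, the clip is width-limited.
That makes the image 405.00 px tall (720 × 9/16).
Leftover height: 480 − 405.00 = 75.00 px.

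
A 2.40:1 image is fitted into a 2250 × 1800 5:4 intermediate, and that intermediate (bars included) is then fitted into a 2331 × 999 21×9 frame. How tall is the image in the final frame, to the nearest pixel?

First fit — 2.40:1 into 2250×1800 spans the width: 2250.00 × 937.50.
Second fit — the 5:4 canvas into 2331×999 spans the height: 1248.75 × 999.00 (×0.5550 from 2250×1800).
The image scales with it: height 937.50 × 0.5550 ≈ 520.31.

520 px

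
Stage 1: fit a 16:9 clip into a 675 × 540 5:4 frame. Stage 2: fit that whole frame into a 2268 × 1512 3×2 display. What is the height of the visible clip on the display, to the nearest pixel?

1063 px

16:9 in 675×540: fills the width, so the clip is 675.00 × 379.69.
Second fit — the 5:4 canvas into 2268×1512 spans the height: 1890.00 × 1512.00 (×2.8000 from 675×540).
Applying the same ×2.8000: 379.69 → 1063.12.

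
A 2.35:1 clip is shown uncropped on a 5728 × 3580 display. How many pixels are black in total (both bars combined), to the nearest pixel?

2.35:1 (2.350) > 16×10 (1.600), so the clip fills the width.
That makes the image 2437.4468 px tall (5728 / 2.350).
Black = 3580 − 2437.4468 = 1142.5532 px.
Bar area = 1142.5532 × 5728 ≈ 6544545 px.

6544545 pixels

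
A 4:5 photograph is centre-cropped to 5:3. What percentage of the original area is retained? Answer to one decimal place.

48.0%

Going from 4:5 to 5:3 means cutting height while keeping width.
Area ratio = (0.800)/(1.667) = 48.00% retained.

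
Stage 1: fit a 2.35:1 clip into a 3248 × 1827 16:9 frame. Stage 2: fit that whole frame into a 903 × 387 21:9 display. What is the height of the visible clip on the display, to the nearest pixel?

293 px

2.35:1 in 3248×1827: fills the width, so the clip is 3248.00 × 1382.13.
The 16:9 canvas is height-limited in 903×387, giving 688.00 × 387.00; scale factor 0.2118.
The clip scales with it: height 1382.13 × 0.2118 ≈ 292.77.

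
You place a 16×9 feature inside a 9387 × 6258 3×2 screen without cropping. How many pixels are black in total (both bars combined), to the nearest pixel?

16×9 (1.778) > 3×2 (1.500), so the feature fills the width.
The feature is 9387 × 9/16 ≈ 5280.1875 px tall.
Black = 6258 − 5280.1875 = 977.8125 px.
Bar area = 977.8125 × 9387 ≈ 9178726 px.

9178726 pixels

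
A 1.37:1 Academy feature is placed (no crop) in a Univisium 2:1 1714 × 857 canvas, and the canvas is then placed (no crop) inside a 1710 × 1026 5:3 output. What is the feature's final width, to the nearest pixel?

1171 px

Inside the 1714×857 canvas the feature is height-limited at 1174.09 × 857.00.
Univisium 2:1 in 1710×1026: fills the width, so the intermediate becomes 1710.00 × 855.00 — a scale of ×0.9977.
So the feature's width is 1174.09 × 0.9977 ≈ 1171.35.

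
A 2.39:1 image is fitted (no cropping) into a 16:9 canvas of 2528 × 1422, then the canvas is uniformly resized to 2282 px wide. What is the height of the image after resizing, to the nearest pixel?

At 2528×1422 the image is width-limited, so height = 2528 / 2.390 ≈ 1057.74 px.
Scaling 2528 → 2282 is ×0.9027, so the height becomes 1057.74 × 0.9027 ≈ 954.81 px.

955 px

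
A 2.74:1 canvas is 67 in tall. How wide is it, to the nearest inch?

184 in

Width = 67 × 2.740 = 183.58.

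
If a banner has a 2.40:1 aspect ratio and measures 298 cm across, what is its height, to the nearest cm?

298 / 2.400 = 124.17.

124 cm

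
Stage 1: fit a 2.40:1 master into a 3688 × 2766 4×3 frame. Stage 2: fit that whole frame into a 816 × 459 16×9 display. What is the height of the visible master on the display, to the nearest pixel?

255 px

First fit — 2.40:1 into 3688×2766 spans the width: 3688.00 × 1536.67.
Second fit — the 4×3 canvas into 816×459 spans the height: 612.00 × 459.00 (×0.1659 from 3688×2766).
The master scales with it: height 1536.67 × 0.1659 ≈ 255.00.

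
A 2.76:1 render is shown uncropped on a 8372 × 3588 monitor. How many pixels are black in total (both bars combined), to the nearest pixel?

2.76:1 is wider than 21:9, so it spans the full width.
Content height = 8372 / 2.760 ≈ 3033.3333 px.
Leftover height: 3588 − 3033.3333 = 554.6667 px.
Bar area = 554.6667 × 8372 ≈ 4643669 px.

4643669 pixels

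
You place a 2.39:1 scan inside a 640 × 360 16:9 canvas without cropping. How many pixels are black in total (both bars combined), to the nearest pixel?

59019 pixels

2.39:1 is wider than 16:9, so it spans the full width.
Content height = 640 / 2.390 ≈ 267.7824 px.
Leftover height: 360 − 267.7824 = 92.2176 px.
Across the 640-px span: 92.2176 × 640 ≈ 59019 px.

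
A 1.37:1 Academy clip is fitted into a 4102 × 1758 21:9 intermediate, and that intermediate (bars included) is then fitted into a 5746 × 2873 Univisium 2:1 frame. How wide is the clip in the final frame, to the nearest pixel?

3374 px

1.37:1 Academy in 4102×1758: fills the height, so the clip is 2408.46 × 1758.00.
21:9 in 5746×2873: fills the width, so the intermediate becomes 5746.00 × 2462.57 — a scale of ×1.4008.
Applying the same ×1.4008: 2408.46 → 3373.72.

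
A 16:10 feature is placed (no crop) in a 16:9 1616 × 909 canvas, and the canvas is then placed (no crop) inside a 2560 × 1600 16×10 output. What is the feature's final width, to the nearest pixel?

2304 px

First fit — 16:10 into 1616×909 spans the height: 1454.40 × 909.00.
The 16:9 canvas is width-limited in 2560×1600, giving 2560.00 × 1440.00; scale factor 1.5842.
Applying the same ×1.5842: 1454.40 → 2304.00.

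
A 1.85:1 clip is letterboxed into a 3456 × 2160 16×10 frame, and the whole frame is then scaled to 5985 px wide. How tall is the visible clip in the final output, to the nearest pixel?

At 3456×2160 the clip is width-limited, so height = 3456 / 1.850 ≈ 1868.11 px.
Scaling 3456 → 5985 is ×1.7318, so the height becomes 1868.11 × 1.7318 ≈ 3235.14 px.

3235 px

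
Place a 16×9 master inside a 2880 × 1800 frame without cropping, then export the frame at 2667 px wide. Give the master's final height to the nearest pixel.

1500 px

Fitted into 2880×1800, the master spans the width; its height is 2880 × 9/16 ≈ 1620.00 px.
Resizing to 2667 px wide multiplies everything by 0.9260: 1620.00 → 1500.19 px.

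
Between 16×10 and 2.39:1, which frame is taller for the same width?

16×10 = 1.6 and 2.39; 2.39 > 1.6. The smaller width-to-height ratio is the taller frame.

16×10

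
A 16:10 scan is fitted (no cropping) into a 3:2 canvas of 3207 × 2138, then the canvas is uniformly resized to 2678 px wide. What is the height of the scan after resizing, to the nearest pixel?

Fitted into 3207×2138, the scan spans the width; its height is 3207 × 10/16 ≈ 2004.38 px.
Resizing to 2678 px wide multiplies everything by 0.8350: 2004.38 → 1673.75 px.

1674 px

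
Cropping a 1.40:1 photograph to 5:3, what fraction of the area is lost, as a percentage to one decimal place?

5:3 is wider than 1.40:1, so the crop keeps the full width and trims the height.
(1.400)/(1.667) ≈ 0.840 of the area survives, leaving 16.00% discarded.

16.0%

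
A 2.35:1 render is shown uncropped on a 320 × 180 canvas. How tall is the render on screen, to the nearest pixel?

2.35:1 (2.350) > 16:9 (1.778), so the render fills the width.
Content height = 320 / 2.350 ≈ 136.17 px.

136 px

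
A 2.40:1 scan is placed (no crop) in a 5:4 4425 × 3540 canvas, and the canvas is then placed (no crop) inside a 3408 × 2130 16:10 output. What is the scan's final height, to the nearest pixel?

1109 px

First fit — 2.40:1 into 4425×3540 spans the width: 4425.00 × 1843.75.
5:4 in 3408×2130: fills the height, so the intermediate becomes 2662.50 × 2130.00 — a scale of ×0.6017.
The scan scales with it: height 1843.75 × 0.6017 ≈ 1109.38.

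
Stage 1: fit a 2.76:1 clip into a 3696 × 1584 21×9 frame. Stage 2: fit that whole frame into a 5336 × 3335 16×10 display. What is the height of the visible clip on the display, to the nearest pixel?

1933 px

Inside the 3696×1584 canvas the clip is width-limited at 3696.00 × 1339.13.
Second fit — the 21×9 canvas into 5336×3335 spans the width: 5336.00 × 2286.86 (×1.4437 from 3696×1584).
Applying the same ×1.4437: 1339.13 → 1933.33.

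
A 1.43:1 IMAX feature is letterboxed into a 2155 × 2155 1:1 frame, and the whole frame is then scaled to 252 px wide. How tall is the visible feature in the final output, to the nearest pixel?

In the 2155×2155 frame the feature fills the width: height = 2155 / 1.430 ≈ 1506.99 px.
The frame scales by 252/2155 = 0.1169; 1506.99 × 0.1169 ≈ 176.22 px.

176 px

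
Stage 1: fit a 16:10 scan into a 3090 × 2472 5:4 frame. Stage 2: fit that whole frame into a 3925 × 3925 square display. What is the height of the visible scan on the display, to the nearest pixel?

16:10 in 3090×2472: fills the width, so the scan is 3090.00 × 1931.25.
Second fit — the 5:4 canvas into 3925×3925 spans the width: 3925.00 × 3140.00 (×1.2702 from 3090×2472).
So the scan's height is 1931.25 × 1.2702 ≈ 2453.12.

2453 px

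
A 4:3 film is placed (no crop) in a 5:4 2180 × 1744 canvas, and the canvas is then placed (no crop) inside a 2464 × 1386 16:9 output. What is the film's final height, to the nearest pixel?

Inside the 2180×1744 canvas the film is width-limited at 2180.00 × 1635.00.
The 5:4 canvas is height-limited in 2464×1386, giving 1732.50 × 1386.00; scale factor 0.7947.
Applying the same ×0.7947: 1635.00 → 1299.38.

1299 px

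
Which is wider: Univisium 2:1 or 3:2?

Univisium 2:1 = 2 and 3:2 = 1.5; 2 > 1.5.

Univisium 2:1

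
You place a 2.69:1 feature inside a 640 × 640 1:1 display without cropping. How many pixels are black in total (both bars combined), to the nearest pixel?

Since 2.690 > 1.000, the feature is width-limited.
The feature is 640 / 2.690 ≈ 237.9182 px tall.
Black = 640 − 237.9182 = 402.0818 px.
Across the 640-px span: 402.0818 × 640 ≈ 257332 px.

257332 pixels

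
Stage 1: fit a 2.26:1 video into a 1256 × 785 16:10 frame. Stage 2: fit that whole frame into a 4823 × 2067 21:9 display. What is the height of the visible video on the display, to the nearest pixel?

2.26:1 in 1256×785: fills the width, so the video is 1256.00 × 555.75.
16:10 in 4823×2067: fills the height, so the intermediate becomes 3307.20 × 2067.00 — a scale of ×2.6331.
The video scales with it: height 555.75 × 2.6331 ≈ 1463.36.

1463 px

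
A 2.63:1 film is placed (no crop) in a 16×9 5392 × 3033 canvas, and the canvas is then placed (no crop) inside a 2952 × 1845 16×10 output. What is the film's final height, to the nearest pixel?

1122 px

2.63:1 in 5392×3033: fills the width, so the film is 5392.00 × 2050.19.
16×9 in 2952×1845: fills the width, so the intermediate becomes 2952.00 × 1660.50 — a scale of ×0.5475.
The film scales with it: height 2050.19 × 0.5475 ≈ 1122.43.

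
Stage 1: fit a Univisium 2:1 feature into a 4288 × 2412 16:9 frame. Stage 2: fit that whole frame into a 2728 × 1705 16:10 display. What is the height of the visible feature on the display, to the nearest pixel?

Univisium 2:1 in 4288×2412: fills the width, so the feature is 4288.00 × 2144.00.
16:9 in 2728×1705: fills the width, so the intermediate becomes 2728.00 × 1534.50 — a scale of ×0.6362.
The feature scales with it: height 2144.00 × 0.6362 ≈ 1364.00.

1364 px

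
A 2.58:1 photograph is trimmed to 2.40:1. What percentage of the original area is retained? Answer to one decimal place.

93.0%

The height stays; only width is cut (since 2.40:1 is narrower than 2.58:1).
(2.400)/(2.580) ≈ 0.930 of the area survives.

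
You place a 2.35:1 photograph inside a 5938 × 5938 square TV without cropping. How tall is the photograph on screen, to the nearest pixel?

2527 px

2.35:1 is wider than square, so it spans the full width.
That makes the image 2526.81 px tall (5938 / 2.350).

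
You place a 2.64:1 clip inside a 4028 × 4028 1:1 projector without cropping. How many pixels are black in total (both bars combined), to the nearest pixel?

Since 2.640 > 1.000, the clip is width-limited.
That makes the image 1525.7576 px tall (4028 / 2.640).
4028 − 1525.7576 = 2502.2424 px of bars.
That's 2502.2424 × 4028 ≈ 10079032 black pixels.

10079032 pixels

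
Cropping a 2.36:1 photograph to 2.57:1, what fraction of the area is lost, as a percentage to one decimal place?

2.57:1 is wider than 2.36:1, so the crop keeps the full width and trims the height.
(2.360)/(2.570) ≈ 0.918 of the area survives, leaving 8.17% discarded.

8.2%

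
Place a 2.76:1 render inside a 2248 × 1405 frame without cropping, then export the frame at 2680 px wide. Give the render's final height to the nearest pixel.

971 px

At 2248×1405 the render is width-limited, so height = 2248 / 2.760 ≈ 814.49 px.
Resizing to 2680 px wide multiplies everything by 1.1922: 814.49 → 971.01 px.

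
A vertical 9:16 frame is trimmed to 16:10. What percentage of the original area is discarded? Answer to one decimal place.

The width stays; only height is cut (since 16:10 is wider than vertical 9:16).
(0.562)/(1.600) ≈ 0.352 of the area survives, leaving 64.84% discarded.

64.8%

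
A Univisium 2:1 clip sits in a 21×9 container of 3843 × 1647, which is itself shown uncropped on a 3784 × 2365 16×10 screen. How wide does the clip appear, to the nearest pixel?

First fit — Univisium 2:1 into 3843×1647 spans the height: 3294.00 × 1647.00.
The 21×9 canvas is width-limited in 3784×2365, giving 3784.00 × 1621.71; scale factor 0.9846.
So the clip's width is 3294.00 × 0.9846 ≈ 3243.43.

3243 px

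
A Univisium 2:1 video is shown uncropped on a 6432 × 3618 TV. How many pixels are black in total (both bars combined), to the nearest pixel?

Since 2.000 > 1.778, the video is width-limited.
Content height = 6432 × 1/2 ≈ 3216.0000 px.
3618 − 3216.0000 = 402.0000 px of bars.
Bar area = 402.0000 × 6432 ≈ 2585664 px.

2585664 pixels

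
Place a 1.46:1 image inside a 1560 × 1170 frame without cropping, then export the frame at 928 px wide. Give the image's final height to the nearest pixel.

636 px

At 1560×1170 the image is width-limited, so height = 1560 / 1.460 ≈ 1068.49 px.
Scaling 1560 → 928 is ×0.5949, so the height becomes 1068.49 × 0.5949 ≈ 635.62 px.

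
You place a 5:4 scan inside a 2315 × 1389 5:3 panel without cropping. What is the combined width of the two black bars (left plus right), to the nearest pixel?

579 px

5:4 (1.250) < 5:3 (1.667), so the scan fills the height.
The scan is 1389 × 5/4 ≈ 1736.25 px wide.
Leftover width: 2315 − 1736.25 = 578.75 px.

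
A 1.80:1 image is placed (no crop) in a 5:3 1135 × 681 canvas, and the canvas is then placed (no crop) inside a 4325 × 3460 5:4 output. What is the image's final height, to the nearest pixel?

First fit — 1.80:1 into 1135×681 spans the width: 1135.00 × 630.56.
5:3 in 4325×3460: fills the width, so the intermediate becomes 4325.00 × 2595.00 — a scale of ×3.8106.
Applying the same ×3.8106: 630.56 → 2402.78.

2403 px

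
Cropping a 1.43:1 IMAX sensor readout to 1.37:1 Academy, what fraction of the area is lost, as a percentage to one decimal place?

Going from 1.43:1 IMAX to 1.37:1 Academy means cutting width while keeping height.
Area ratio = (1.370)/(1.430) = 95.80%; the remaining 4.20% is cropped out.

4.2%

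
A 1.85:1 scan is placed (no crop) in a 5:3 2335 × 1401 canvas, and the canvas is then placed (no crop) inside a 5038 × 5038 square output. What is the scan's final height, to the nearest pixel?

First fit — 1.85:1 into 2335×1401 spans the width: 2335.00 × 1262.16.
Second fit — the 5:3 canvas into 5038×5038 spans the width: 5038.00 × 3022.80 (×2.1576 from 2335×1401).
The scan scales with it: height 1262.16 × 2.1576 ≈ 2723.24.

2723 px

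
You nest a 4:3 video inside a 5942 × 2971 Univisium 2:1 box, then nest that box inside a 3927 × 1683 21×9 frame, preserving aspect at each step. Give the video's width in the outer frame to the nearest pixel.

First fit — 4:3 into 5942×2971 spans the height: 3961.33 × 2971.00.
The Univisium 2:1 canvas is height-limited in 3927×1683, giving 3366.00 × 1683.00; scale factor 0.5665.
Applying the same ×0.5665: 3961.33 → 2244.00.

2244 px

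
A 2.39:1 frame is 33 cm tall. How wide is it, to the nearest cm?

79 cm

33 × 2.390 = 78.87.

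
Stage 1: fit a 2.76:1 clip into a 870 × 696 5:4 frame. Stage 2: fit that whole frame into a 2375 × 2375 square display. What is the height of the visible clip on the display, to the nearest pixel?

2.76:1 in 870×696: fills the width, so the clip is 870.00 × 315.22.
The 5:4 canvas is width-limited in 2375×2375, giving 2375.00 × 1900.00; scale factor 2.7299.
The clip scales with it: height 315.22 × 2.7299 ≈ 860.51.

861 px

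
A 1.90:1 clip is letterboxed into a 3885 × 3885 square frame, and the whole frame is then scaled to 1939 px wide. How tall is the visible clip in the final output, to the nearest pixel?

1021 px

In the 3885×3885 frame the clip fills the width: height = 3885 / 1.900 ≈ 2044.74 px.
The frame scales by 1939/3885 = 0.4991; 2044.74 × 0.4991 ≈ 1020.53 px.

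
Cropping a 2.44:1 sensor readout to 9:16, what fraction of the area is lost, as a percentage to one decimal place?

76.9%

9:16 is narrower than 2.44:1, so the crop keeps the full height and trims the width.
Area ratio = (0.562)/(2.440) = 23.05%; the remaining 76.95% is cropped out.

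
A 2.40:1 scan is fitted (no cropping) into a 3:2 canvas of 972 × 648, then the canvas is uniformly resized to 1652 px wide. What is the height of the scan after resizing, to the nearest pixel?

688 px

Fitted into 972×648, the scan spans the width; its height is 972 / 2.400 ≈ 405.00 px.
Resizing to 1652 px wide multiplies everything by 1.6996: 405.00 → 688.33 px.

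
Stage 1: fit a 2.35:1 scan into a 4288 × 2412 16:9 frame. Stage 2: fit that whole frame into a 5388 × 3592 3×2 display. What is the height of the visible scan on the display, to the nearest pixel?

2293 px

First fit — 2.35:1 into 4288×2412 spans the width: 4288.00 × 1824.68.
Second fit — the 16:9 canvas into 5388×3592 spans the width: 5388.00 × 3030.75 (×1.2565 from 4288×2412).
The scan scales with it: height 1824.68 × 1.2565 ≈ 2292.77.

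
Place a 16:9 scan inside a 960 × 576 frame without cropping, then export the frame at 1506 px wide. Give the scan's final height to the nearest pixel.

847 px

At 960×576 the scan is width-limited, so height = 960 × 9/16 ≈ 540.00 px.
Resizing to 1506 px wide multiplies everything by 1.5688: 540.00 → 847.12 px.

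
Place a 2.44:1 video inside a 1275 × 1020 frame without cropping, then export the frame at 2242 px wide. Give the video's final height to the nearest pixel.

Fitted into 1275×1020, the video spans the width; its height is 1275 / 2.440 ≈ 522.54 px.
The frame scales by 2242/1275 = 1.7584; 522.54 × 1.7584 ≈ 918.85 px.

919 px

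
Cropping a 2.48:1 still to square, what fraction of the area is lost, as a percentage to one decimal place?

59.7%

square is narrower than 2.48:1, so the crop keeps the full height and trims the width.
(1.000)/(2.480) ≈ 0.403 of the area survives, leaving 59.68% discarded.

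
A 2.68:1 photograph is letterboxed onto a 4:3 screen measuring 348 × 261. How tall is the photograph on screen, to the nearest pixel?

130 px

2.68:1 is wider than 4:3, so it spans the full width.
Content height = 348 / 2.680 ≈ 129.85 px.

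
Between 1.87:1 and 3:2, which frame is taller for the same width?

3:2

1.87 and 3:2 = 1.5; 1.87 > 1.5. The smaller width-to-height ratio is the taller frame.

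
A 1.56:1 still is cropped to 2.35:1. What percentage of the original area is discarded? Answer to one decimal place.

33.6%

Going from 1.56:1 to 2.35:1 means cutting height while keeping width.
Area ratio = (1.560)/(2.350) = 66.38%; the remaining 33.62% is cropped out.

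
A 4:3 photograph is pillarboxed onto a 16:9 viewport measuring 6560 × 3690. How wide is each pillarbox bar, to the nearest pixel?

4:3 is narrower than 16:9, so it spans the full height.
Content width = 3690 × 4/3 ≈ 4920.00 px.
Leftover width: 6560 − 4920.00 = 1640.00 px → 820.00 each side.

820 px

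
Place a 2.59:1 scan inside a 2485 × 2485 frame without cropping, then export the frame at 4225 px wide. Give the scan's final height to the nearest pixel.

1631 px

At 2485×2485 the scan is width-limited, so height = 2485 / 2.590 ≈ 959.46 px.
Scaling 2485 → 4225 is ×1.7002, so the height becomes 959.46 × 1.7002 ≈ 1631.27 px.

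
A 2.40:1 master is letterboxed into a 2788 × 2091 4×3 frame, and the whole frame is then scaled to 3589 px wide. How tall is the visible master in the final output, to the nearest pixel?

In the 2788×2091 frame the master fills the width: height = 2788 / 2.400 ≈ 1161.67 px.
Scaling 2788 → 3589 is ×1.2873, so the height becomes 1161.67 × 1.2873 ≈ 1495.42 px.

1495 px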